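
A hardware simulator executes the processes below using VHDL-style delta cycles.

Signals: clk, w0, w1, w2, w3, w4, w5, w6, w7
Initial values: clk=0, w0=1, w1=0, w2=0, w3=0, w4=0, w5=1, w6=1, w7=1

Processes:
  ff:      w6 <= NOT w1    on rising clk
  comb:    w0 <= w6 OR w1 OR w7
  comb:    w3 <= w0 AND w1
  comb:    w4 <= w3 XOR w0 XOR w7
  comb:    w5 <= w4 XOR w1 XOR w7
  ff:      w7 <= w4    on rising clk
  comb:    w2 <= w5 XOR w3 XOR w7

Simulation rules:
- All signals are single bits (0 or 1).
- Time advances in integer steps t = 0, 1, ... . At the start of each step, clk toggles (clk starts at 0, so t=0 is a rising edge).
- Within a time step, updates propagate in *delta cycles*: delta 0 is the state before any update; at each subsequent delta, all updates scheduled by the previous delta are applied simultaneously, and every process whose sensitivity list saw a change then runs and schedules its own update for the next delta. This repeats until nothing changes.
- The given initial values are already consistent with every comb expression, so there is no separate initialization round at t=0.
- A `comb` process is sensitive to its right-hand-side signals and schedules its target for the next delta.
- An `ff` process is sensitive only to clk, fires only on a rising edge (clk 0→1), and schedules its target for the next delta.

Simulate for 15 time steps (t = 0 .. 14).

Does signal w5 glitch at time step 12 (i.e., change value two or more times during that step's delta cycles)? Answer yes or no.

yes

t=0 Δ0: w3=0 clk=0 w1=0 w0=1 w2=0 w6=1 w5=1 w4=0 w7=1
  Δ1: clk:0→1
  Δ2: w7:1→0
  Δ3: w2:0→1, w5:1→0, w4:0→1
  Δ4: w2:1→0, w5:0→1
  Δ5: w2:0→1
  (5Δ to stable)
t=1 Δ0: w3=0 clk=1 w1=0 w0=1 w2=1 w6=1 w5=1 w4=1 w7=0
  Δ1: clk:1→0
  (1Δ to stable)
t=2 Δ0: w3=0 clk=0 w1=0 w0=1 w2=1 w6=1 w5=1 w4=1 w7=0
  Δ1: clk:0→1
  Δ2: w7:0→1
  Δ3: w2:1→0, w5:1→0, w4:1→0
  Δ4: w2:0→1, w5:0→1
  Δ5: w2:1→0
  (5Δ to stable)
t=3 Δ0: w3=0 clk=1 w1=0 w0=1 w2=0 w6=1 w5=1 w4=0 w7=1
  Δ1: clk:1→0
  (1Δ to stable)
t=4 Δ0: w3=0 clk=0 w1=0 w0=1 w2=0 w6=1 w5=1 w4=0 w7=1
  Δ1: clk:0→1
  Δ2: w7:1→0
  Δ3: w2:0→1, w5:1→0, w4:0→1
  Δ4: w2:1→0, w5:0→1
  Δ5: w2:0→1
  (5Δ to stable)
t=5 Δ0: w3=0 clk=1 w1=0 w0=1 w2=1 w6=1 w5=1 w4=1 w7=0
  Δ1: clk:1→0
  (1Δ to stable)
t=6 Δ0: w3=0 clk=0 w1=0 w0=1 w2=1 w6=1 w5=1 w4=1 w7=0
  Δ1: clk:0→1
  Δ2: w7:0→1
  Δ3: w2:1→0, w5:1→0, w4:1→0
  Δ4: w2:0→1, w5:0→1
  Δ5: w2:1→0
  (5Δ to stable)
t=7 Δ0: w3=0 clk=1 w1=0 w0=1 w2=0 w6=1 w5=1 w4=0 w7=1
  Δ1: clk:1→0
  (1Δ to stable)
t=8 Δ0: w3=0 clk=0 w1=0 w0=1 w2=0 w6=1 w5=1 w4=0 w7=1
  Δ1: clk:0→1
  Δ2: w7:1→0
  Δ3: w2:0→1, w5:1→0, w4:0→1
  Δ4: w2:1→0, w5:0→1
  Δ5: w2:0→1
  (5Δ to stable)
t=9 Δ0: w3=0 clk=1 w1=0 w0=1 w2=1 w6=1 w5=1 w4=1 w7=0
  Δ1: clk:1→0
  (1Δ to stable)
t=10 Δ0: w3=0 clk=0 w1=0 w0=1 w2=1 w6=1 w5=1 w4=1 w7=0
  Δ1: clk:0→1
  Δ2: w7:0→1
  Δ3: w2:1→0, w5:1→0, w4:1→0
  Δ4: w2:0→1, w5:0→1
  Δ5: w2:1→0
  (5Δ to stable)
t=11 Δ0: w3=0 clk=1 w1=0 w0=1 w2=0 w6=1 w5=1 w4=0 w7=1
  Δ1: clk:1→0
  (1Δ to stable)
t=12 Δ0: w3=0 clk=0 w1=0 w0=1 w2=0 w6=1 w5=1 w4=0 w7=1
  Δ1: clk:0→1
  Δ2: w7:1→0
  Δ3: w2:0→1, w5:1→0, w4:0→1
  Δ4: w2:1→0, w5:0→1
  Δ5: w2:0→1
  (5Δ to stable)
t=13 Δ0: w3=0 clk=1 w1=0 w0=1 w2=1 w6=1 w5=1 w4=1 w7=0
  Δ1: clk:1→0
  (1Δ to stable)
t=14 Δ0: w3=0 clk=0 w1=0 w0=1 w2=1 w6=1 w5=1 w4=1 w7=0
  Δ1: clk:0→1
  Δ2: w7:0→1
  Δ3: w2:1→0, w5:1→0, w4:1→0
  Δ4: w2:0→1, w5:0→1
  Δ5: w2:1→0
  (5Δ to stable)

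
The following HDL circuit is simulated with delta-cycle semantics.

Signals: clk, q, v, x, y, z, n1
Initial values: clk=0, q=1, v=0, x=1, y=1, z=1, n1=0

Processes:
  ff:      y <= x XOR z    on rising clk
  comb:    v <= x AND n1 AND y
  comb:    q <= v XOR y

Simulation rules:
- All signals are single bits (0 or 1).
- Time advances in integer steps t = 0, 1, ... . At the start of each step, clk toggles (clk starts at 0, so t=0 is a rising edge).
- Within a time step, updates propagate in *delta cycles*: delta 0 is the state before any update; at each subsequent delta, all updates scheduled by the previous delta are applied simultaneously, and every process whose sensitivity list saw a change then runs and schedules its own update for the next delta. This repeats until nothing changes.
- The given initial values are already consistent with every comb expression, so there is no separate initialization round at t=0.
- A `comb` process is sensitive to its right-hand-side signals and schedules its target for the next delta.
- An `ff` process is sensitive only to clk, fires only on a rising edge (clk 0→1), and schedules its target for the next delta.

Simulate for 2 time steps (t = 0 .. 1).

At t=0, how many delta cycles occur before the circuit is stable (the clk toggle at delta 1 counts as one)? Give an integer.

t0.Δ0 v=0 n1=0 q=1 z=1 x=1 y=1 clk=0
t0.Δ1 v=0 n1=0 q=1 z=1 x=1 y=1 clk=1
t0.Δ2 v=0 n1=0 q=1 z=1 x=1 y=0 clk=1
t0.Δ3 v=0 n1=0 q=0 z=1 x=1 y=0 clk=1
t1.Δ0 v=0 n1=0 q=0 z=1 x=1 y=0 clk=1
t1.Δ1 v=0 n1=0 q=0 z=1 x=1 y=0 clk=0

3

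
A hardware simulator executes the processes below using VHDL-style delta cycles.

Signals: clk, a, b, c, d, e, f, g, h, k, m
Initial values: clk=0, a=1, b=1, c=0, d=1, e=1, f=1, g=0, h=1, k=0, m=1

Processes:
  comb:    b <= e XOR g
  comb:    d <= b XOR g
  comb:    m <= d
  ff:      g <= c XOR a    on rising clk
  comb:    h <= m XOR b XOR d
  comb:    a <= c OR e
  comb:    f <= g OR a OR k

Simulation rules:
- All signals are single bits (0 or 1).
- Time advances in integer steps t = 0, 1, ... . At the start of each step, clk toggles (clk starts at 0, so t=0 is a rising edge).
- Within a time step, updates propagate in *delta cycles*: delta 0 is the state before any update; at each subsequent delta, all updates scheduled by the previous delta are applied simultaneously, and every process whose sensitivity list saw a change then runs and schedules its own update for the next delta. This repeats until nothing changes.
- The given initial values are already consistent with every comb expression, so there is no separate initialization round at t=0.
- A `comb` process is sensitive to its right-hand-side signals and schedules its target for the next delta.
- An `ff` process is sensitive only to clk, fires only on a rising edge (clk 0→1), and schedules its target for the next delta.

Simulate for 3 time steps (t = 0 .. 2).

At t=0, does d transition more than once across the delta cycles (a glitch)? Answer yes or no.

t=0 Δ0: b=1 m=1 f=1 e=1 k=0 clk=0 g=0 c=0 a=1 h=1 d=1
  Δ1: clk:0→1
  Δ2: g:0→1
  Δ3: b:1→0, d:1→0
  Δ4: m:1→0, d:0→1
  Δ5: m:0→1
  Δ6: h:1→0
  (6Δ to stable)
t=1 Δ0: b=0 m=1 f=1 e=1 k=0 clk=1 g=1 c=0 a=1 h=0 d=1
  Δ1: clk:1→0
  (1Δ to stable)
t=2 Δ0: b=0 m=1 f=1 e=1 k=0 clk=0 g=1 c=0 a=1 h=0 d=1
  Δ1: clk:0→1
  (1Δ to stable)

yes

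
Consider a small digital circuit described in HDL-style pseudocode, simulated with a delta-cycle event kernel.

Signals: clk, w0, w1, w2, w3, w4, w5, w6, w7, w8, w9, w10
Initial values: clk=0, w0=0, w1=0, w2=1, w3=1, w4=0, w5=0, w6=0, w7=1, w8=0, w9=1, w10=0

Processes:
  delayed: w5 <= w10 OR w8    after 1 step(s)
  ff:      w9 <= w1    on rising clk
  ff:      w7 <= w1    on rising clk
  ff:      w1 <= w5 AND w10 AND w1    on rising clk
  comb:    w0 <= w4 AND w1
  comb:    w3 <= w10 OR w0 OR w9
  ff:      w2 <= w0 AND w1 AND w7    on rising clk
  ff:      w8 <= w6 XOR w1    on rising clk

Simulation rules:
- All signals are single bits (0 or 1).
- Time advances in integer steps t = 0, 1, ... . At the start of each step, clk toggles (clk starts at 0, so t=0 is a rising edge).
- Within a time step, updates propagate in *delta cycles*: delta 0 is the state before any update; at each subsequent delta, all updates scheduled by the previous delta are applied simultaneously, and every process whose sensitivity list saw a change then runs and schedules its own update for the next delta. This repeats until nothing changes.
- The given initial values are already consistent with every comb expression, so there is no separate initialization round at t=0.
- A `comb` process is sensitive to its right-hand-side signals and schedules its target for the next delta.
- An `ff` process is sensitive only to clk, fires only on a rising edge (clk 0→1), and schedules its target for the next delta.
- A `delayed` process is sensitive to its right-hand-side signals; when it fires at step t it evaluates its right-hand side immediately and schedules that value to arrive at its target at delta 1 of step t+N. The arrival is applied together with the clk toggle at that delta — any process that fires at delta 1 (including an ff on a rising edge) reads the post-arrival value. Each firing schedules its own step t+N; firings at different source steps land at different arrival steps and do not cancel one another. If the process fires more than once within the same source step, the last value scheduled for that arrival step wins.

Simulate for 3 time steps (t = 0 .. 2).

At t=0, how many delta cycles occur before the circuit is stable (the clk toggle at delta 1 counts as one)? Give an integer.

t=0 Δ0: w0=0 w6=0 w4=0 w10=0 w5=0 w7=1 w3=1 w9=1 clk=0 w8=0 w2=1 w1=0
  Δ1: clk:0→1
  Δ2: w7:1→0, w9:1→0, w2:1→0
  Δ3: w3:1→0
  (3Δ to stable)
t=1 Δ0: w0=0 w6=0 w4=0 w10=0 w5=0 w7=0 w3=0 w9=0 clk=1 w8=0 w2=0 w1=0
  Δ1: clk:1→0
  (1Δ to stable)
t=2 Δ0: w0=0 w6=0 w4=0 w10=0 w5=0 w7=0 w3=0 w9=0 clk=0 w8=0 w2=0 w1=0
  Δ1: clk:0→1
  (1Δ to stable)

3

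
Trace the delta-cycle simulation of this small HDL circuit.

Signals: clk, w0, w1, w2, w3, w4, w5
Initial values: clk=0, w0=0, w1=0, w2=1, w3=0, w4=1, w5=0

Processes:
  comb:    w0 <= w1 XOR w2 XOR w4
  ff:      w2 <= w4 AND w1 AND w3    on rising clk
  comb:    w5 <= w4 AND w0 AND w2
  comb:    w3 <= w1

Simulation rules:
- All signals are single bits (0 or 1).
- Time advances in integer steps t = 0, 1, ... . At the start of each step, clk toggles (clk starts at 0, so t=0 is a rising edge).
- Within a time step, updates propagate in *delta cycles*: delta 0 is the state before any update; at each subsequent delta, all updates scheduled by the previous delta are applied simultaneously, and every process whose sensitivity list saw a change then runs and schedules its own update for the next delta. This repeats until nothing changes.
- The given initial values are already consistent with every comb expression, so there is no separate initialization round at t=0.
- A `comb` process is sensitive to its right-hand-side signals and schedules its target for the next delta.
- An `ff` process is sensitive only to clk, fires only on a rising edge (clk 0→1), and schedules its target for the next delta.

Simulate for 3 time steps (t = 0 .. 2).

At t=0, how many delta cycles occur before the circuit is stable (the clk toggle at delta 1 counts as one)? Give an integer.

[bits: w0,w1,w4,w2,w3,clk,w5]
t=0: Δ0=0011000 Δ1=0011010 Δ2=0010010 Δ3=1010010 | 3Δ
t=1: Δ0=1010010 Δ1=1010000 | 1Δ
t=2: Δ0=1010000 Δ1=1010010 | 1Δ

3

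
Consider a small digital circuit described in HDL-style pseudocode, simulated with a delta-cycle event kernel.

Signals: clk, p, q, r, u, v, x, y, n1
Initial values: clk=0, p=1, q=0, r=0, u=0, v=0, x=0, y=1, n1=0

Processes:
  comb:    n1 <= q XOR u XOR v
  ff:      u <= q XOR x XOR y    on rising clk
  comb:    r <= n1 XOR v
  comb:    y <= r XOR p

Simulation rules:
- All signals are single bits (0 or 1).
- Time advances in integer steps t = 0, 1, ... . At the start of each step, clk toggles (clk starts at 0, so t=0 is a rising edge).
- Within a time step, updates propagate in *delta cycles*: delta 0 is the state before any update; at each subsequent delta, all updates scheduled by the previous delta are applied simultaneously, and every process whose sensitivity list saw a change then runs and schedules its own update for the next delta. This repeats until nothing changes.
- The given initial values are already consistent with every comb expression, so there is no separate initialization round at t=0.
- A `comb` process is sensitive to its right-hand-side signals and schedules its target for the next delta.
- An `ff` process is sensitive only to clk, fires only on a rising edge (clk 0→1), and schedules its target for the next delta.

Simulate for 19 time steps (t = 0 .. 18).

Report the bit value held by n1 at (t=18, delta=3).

t=0 Δ0: y=1 v=0 r=0 u=0 x=0 n1=0 p=1 q=0 clk=0
  Δ1: clk:0→1
  Δ2: u:0→1
  Δ3: n1:0→1
  Δ4: r:0→1
  Δ5: y:1→0
  (5Δ to stable)
t=1 Δ0: y=0 v=0 r=1 u=1 x=0 n1=1 p=1 q=0 clk=1
  Δ1: clk:1→0
  (1Δ to stable)
t=2 Δ0: y=0 v=0 r=1 u=1 x=0 n1=1 p=1 q=0 clk=0
  Δ1: clk:0→1
  Δ2: u:1→0
  Δ3: n1:1→0
  Δ4: r:1→0
  Δ5: y:0→1
  (5Δ to stable)
t=3 Δ0: y=1 v=0 r=0 u=0 x=0 n1=0 p=1 q=0 clk=1
  Δ1: clk:1→0
  (1Δ to stable)
t=4 Δ0: y=1 v=0 r=0 u=0 x=0 n1=0 p=1 q=0 clk=0
  Δ1: clk:0→1
  Δ2: u:0→1
  Δ3: n1:0→1
  Δ4: r:0→1
  Δ5: y:1→0
  (5Δ to stable)
t=5 Δ0: y=0 v=0 r=1 u=1 x=0 n1=1 p=1 q=0 clk=1
  Δ1: clk:1→0
  (1Δ to stable)
t=6 Δ0: y=0 v=0 r=1 u=1 x=0 n1=1 p=1 q=0 clk=0
  Δ1: clk:0→1
  Δ2: u:1→0
  Δ3: n1:1→0
  Δ4: r:1→0
  Δ5: y:0→1
  (5Δ to stable)
t=7 Δ0: y=1 v=0 r=0 u=0 x=0 n1=0 p=1 q=0 clk=1
  Δ1: clk:1→0
  (1Δ to stable)
t=8 Δ0: y=1 v=0 r=0 u=0 x=0 n1=0 p=1 q=0 clk=0
  Δ1: clk:0→1
  Δ2: u:0→1
  Δ3: n1:0→1
  Δ4: r:0→1
  Δ5: y:1→0
  (5Δ to stable)
t=9 Δ0: y=0 v=0 r=1 u=1 x=0 n1=1 p=1 q=0 clk=1
  Δ1: clk:1→0
  (1Δ to stable)
t=10 Δ0: y=0 v=0 r=1 u=1 x=0 n1=1 p=1 q=0 clk=0
  Δ1: clk:0→1
  Δ2: u:1→0
  Δ3: n1:1→0
  Δ4: r:1→0
  Δ5: y:0→1
  (5Δ to stable)
t=11 Δ0: y=1 v=0 r=0 u=0 x=0 n1=0 p=1 q=0 clk=1
  Δ1: clk:1→0
  (1Δ to stable)
t=12 Δ0: y=1 v=0 r=0 u=0 x=0 n1=0 p=1 q=0 clk=0
  Δ1: clk:0→1
  Δ2: u:0→1
  Δ3: n1:0→1
  Δ4: r:0→1
  Δ5: y:1→0
  (5Δ to stable)
t=13 Δ0: y=0 v=0 r=1 u=1 x=0 n1=1 p=1 q=0 clk=1
  Δ1: clk:1→0
  (1Δ to stable)
t=14 Δ0: y=0 v=0 r=1 u=1 x=0 n1=1 p=1 q=0 clk=0
  Δ1: clk:0→1
  Δ2: u:1→0
  Δ3: n1:1→0
  Δ4: r:1→0
  Δ5: y:0→1
  (5Δ to stable)
t=15 Δ0: y=1 v=0 r=0 u=0 x=0 n1=0 p=1 q=0 clk=1
  Δ1: clk:1→0
  (1Δ to stable)
t=16 Δ0: y=1 v=0 r=0 u=0 x=0 n1=0 p=1 q=0 clk=0
  Δ1: clk:0→1
  Δ2: u:0→1
  Δ3: n1:0→1
  Δ4: r:0→1
  Δ5: y:1→0
  (5Δ to stable)
t=17 Δ0: y=0 v=0 r=1 u=1 x=0 n1=1 p=1 q=0 clk=1
  Δ1: clk:1→0
  (1Δ to stable)
t=18 Δ0: y=0 v=0 r=1 u=1 x=0 n1=1 p=1 q=0 clk=0
  Δ1: clk:0→1
  Δ2: u:1→0
  Δ3: n1:1→0
  Δ4: r:1→0
  Δ5: y:0→1
  (5Δ to stable)

0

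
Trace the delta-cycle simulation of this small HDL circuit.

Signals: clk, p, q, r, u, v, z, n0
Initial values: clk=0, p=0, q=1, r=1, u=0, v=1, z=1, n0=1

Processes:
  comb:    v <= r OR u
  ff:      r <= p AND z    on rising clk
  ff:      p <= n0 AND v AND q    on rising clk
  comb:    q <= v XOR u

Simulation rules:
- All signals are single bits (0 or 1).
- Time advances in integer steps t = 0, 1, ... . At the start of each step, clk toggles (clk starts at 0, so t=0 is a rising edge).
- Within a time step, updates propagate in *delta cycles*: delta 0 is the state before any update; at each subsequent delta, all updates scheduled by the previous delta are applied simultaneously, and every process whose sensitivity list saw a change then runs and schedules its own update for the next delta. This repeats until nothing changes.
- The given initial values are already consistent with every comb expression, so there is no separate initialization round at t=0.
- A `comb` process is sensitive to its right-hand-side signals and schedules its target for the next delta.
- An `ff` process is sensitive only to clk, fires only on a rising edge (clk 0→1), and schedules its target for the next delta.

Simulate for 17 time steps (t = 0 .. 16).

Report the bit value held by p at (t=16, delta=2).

t0.Δ0 p=0 u=0 n0=1 clk=0 z=1 r=1 v=1 q=1
t0.Δ1 p=0 u=0 n0=1 clk=1 z=1 r=1 v=1 q=1
t0.Δ2 p=1 u=0 n0=1 clk=1 z=1 r=0 v=1 q=1
t0.Δ3 p=1 u=0 n0=1 clk=1 z=1 r=0 v=0 q=1
t0.Δ4 p=1 u=0 n0=1 clk=1 z=1 r=0 v=0 q=0
t1.Δ0 p=1 u=0 n0=1 clk=1 z=1 r=0 v=0 q=0
t1.Δ1 p=1 u=0 n0=1 clk=0 z=1 r=0 v=0 q=0
t2.Δ0 p=1 u=0 n0=1 clk=0 z=1 r=0 v=0 q=0
t2.Δ1 p=1 u=0 n0=1 clk=1 z=1 r=0 v=0 q=0
t2.Δ2 p=0 u=0 n0=1 clk=1 z=1 r=1 v=0 q=0
t2.Δ3 p=0 u=0 n0=1 clk=1 z=1 r=1 v=1 q=0
t2.Δ4 p=0 u=0 n0=1 clk=1 z=1 r=1 v=1 q=1
t3.Δ0 p=0 u=0 n0=1 clk=1 z=1 r=1 v=1 q=1
t3.Δ1 p=0 u=0 n0=1 clk=0 z=1 r=1 v=1 q=1
t4.Δ0 p=0 u=0 n0=1 clk=0 z=1 r=1 v=1 q=1
t4.Δ1 p=0 u=0 n0=1 clk=1 z=1 r=1 v=1 q=1
t4.Δ2 p=1 u=0 n0=1 clk=1 z=1 r=0 v=1 q=1
t4.Δ3 p=1 u=0 n0=1 clk=1 z=1 r=0 v=0 q=1
t4.Δ4 p=1 u=0 n0=1 clk=1 z=1 r=0 v=0 q=0
t5.Δ0 p=1 u=0 n0=1 clk=1 z=1 r=0 v=0 q=0
t5.Δ1 p=1 u=0 n0=1 clk=0 z=1 r=0 v=0 q=0
t6.Δ0 p=1 u=0 n0=1 clk=0 z=1 r=0 v=0 q=0
t6.Δ1 p=1 u=0 n0=1 clk=1 z=1 r=0 v=0 q=0
t6.Δ2 p=0 u=0 n0=1 clk=1 z=1 r=1 v=0 q=0
t6.Δ3 p=0 u=0 n0=1 clk=1 z=1 r=1 v=1 q=0
t6.Δ4 p=0 u=0 n0=1 clk=1 z=1 r=1 v=1 q=1
t7.Δ0 p=0 u=0 n0=1 clk=1 z=1 r=1 v=1 q=1
t7.Δ1 p=0 u=0 n0=1 clk=0 z=1 r=1 v=1 q=1
t8.Δ0 p=0 u=0 n0=1 clk=0 z=1 r=1 v=1 q=1
t8.Δ1 p=0 u=0 n0=1 clk=1 z=1 r=1 v=1 q=1
t8.Δ2 p=1 u=0 n0=1 clk=1 z=1 r=0 v=1 q=1
t8.Δ3 p=1 u=0 n0=1 clk=1 z=1 r=0 v=0 q=1
t8.Δ4 p=1 u=0 n0=1 clk=1 z=1 r=0 v=0 q=0
t9.Δ0 p=1 u=0 n0=1 clk=1 z=1 r=0 v=0 q=0
t9.Δ1 p=1 u=0 n0=1 clk=0 z=1 r=0 v=0 q=0
t10.Δ0 p=1 u=0 n0=1 clk=0 z=1 r=0 v=0 q=0
t10.Δ1 p=1 u=0 n0=1 clk=1 z=1 r=0 v=0 q=0
t10.Δ2 p=0 u=0 n0=1 clk=1 z=1 r=1 v=0 q=0
t10.Δ3 p=0 u=0 n0=1 clk=1 z=1 r=1 v=1 q=0
t10.Δ4 p=0 u=0 n0=1 clk=1 z=1 r=1 v=1 q=1
t11.Δ0 p=0 u=0 n0=1 clk=1 z=1 r=1 v=1 q=1
t11.Δ1 p=0 u=0 n0=1 clk=0 z=1 r=1 v=1 q=1
t12.Δ0 p=0 u=0 n0=1 clk=0 z=1 r=1 v=1 q=1
t12.Δ1 p=0 u=0 n0=1 clk=1 z=1 r=1 v=1 q=1
t12.Δ2 p=1 u=0 n0=1 clk=1 z=1 r=0 v=1 q=1
t12.Δ3 p=1 u=0 n0=1 clk=1 z=1 r=0 v=0 q=1
t12.Δ4 p=1 u=0 n0=1 clk=1 z=1 r=0 v=0 q=0
t13.Δ0 p=1 u=0 n0=1 clk=1 z=1 r=0 v=0 q=0
t13.Δ1 p=1 u=0 n0=1 clk=0 z=1 r=0 v=0 q=0
t14.Δ0 p=1 u=0 n0=1 clk=0 z=1 r=0 v=0 q=0
t14.Δ1 p=1 u=0 n0=1 clk=1 z=1 r=0 v=0 q=0
t14.Δ2 p=0 u=0 n0=1 clk=1 z=1 r=1 v=0 q=0
t14.Δ3 p=0 u=0 n0=1 clk=1 z=1 r=1 v=1 q=0
t14.Δ4 p=0 u=0 n0=1 clk=1 z=1 r=1 v=1 q=1
t15.Δ0 p=0 u=0 n0=1 clk=1 z=1 r=1 v=1 q=1
t15.Δ1 p=0 u=0 n0=1 clk=0 z=1 r=1 v=1 q=1
t16.Δ0 p=0 u=0 n0=1 clk=0 z=1 r=1 v=1 q=1
t16.Δ1 p=0 u=0 n0=1 clk=1 z=1 r=1 v=1 q=1
t16.Δ2 p=1 u=0 n0=1 clk=1 z=1 r=0 v=1 q=1
t16.Δ3 p=1 u=0 n0=1 clk=1 z=1 r=0 v=0 q=1
t16.Δ4 p=1 u=0 n0=1 clk=1 z=1 r=0 v=0 q=0

1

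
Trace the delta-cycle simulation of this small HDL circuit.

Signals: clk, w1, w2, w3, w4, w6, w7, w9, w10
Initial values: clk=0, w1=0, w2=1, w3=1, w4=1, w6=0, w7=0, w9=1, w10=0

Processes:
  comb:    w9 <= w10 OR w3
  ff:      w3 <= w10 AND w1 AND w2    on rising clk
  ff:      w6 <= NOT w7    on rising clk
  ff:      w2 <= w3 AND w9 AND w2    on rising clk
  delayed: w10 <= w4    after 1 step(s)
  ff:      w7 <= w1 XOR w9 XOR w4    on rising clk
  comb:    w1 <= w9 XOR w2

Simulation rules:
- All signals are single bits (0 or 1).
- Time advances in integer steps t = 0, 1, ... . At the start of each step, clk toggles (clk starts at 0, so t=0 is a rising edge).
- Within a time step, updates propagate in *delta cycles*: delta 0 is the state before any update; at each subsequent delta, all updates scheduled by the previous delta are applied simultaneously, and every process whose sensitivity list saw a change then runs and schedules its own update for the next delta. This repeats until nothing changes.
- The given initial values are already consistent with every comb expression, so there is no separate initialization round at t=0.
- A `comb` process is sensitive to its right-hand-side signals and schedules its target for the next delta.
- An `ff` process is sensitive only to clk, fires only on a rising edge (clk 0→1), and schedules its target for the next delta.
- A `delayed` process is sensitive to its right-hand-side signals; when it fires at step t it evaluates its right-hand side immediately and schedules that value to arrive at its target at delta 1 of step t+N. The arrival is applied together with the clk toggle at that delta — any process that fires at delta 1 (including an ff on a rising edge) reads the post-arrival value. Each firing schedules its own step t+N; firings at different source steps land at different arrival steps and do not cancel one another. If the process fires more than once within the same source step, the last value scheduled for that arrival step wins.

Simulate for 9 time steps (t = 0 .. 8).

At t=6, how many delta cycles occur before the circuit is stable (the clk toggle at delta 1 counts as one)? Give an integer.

2

t0.Δ0 w10=0 clk=0 w3=1 w2=1 w6=0 w1=0 w9=1 w7=0 w4=1
t0.Δ1 w10=0 clk=1 w3=1 w2=1 w6=0 w1=0 w9=1 w7=0 w4=1
t0.Δ2 w10=0 clk=1 w3=0 w2=1 w6=1 w1=0 w9=1 w7=0 w4=1
t0.Δ3 w10=0 clk=1 w3=0 w2=1 w6=1 w1=0 w9=0 w7=0 w4=1
t0.Δ4 w10=0 clk=1 w3=0 w2=1 w6=1 w1=1 w9=0 w7=0 w4=1
t1.Δ0 w10=0 clk=1 w3=0 w2=1 w6=1 w1=1 w9=0 w7=0 w4=1
t1.Δ1 w10=0 clk=0 w3=0 w2=1 w6=1 w1=1 w9=0 w7=0 w4=1
t2.Δ0 w10=0 clk=0 w3=0 w2=1 w6=1 w1=1 w9=0 w7=0 w4=1
t2.Δ1 w10=0 clk=1 w3=0 w2=1 w6=1 w1=1 w9=0 w7=0 w4=1
t2.Δ2 w10=0 clk=1 w3=0 w2=0 w6=1 w1=1 w9=0 w7=0 w4=1
t2.Δ3 w10=0 clk=1 w3=0 w2=0 w6=1 w1=0 w9=0 w7=0 w4=1
t3.Δ0 w10=0 clk=1 w3=0 w2=0 w6=1 w1=0 w9=0 w7=0 w4=1
t3.Δ1 w10=0 clk=0 w3=0 w2=0 w6=1 w1=0 w9=0 w7=0 w4=1
t4.Δ0 w10=0 clk=0 w3=0 w2=0 w6=1 w1=0 w9=0 w7=0 w4=1
t4.Δ1 w10=0 clk=1 w3=0 w2=0 w6=1 w1=0 w9=0 w7=0 w4=1
t4.Δ2 w10=0 clk=1 w3=0 w2=0 w6=1 w1=0 w9=0 w7=1 w4=1
t5.Δ0 w10=0 clk=1 w3=0 w2=0 w6=1 w1=0 w9=0 w7=1 w4=1
t5.Δ1 w10=0 clk=0 w3=0 w2=0 w6=1 w1=0 w9=0 w7=1 w4=1
t6.Δ0 w10=0 clk=0 w3=0 w2=0 w6=1 w1=0 w9=0 w7=1 w4=1
t6.Δ1 w10=0 clk=1 w3=0 w2=0 w6=1 w1=0 w9=0 w7=1 w4=1
t6.Δ2 w10=0 clk=1 w3=0 w2=0 w6=0 w1=0 w9=0 w7=1 w4=1
t7.Δ0 w10=0 clk=1 w3=0 w2=0 w6=0 w1=0 w9=0 w7=1 w4=1
t7.Δ1 w10=0 clk=0 w3=0 w2=0 w6=0 w1=0 w9=0 w7=1 w4=1
t8.Δ0 w10=0 clk=0 w3=0 w2=0 w6=0 w1=0 w9=0 w7=1 w4=1
t8.Δ1 w10=0 clk=1 w3=0 w2=0 w6=0 w1=0 w9=0 w7=1 w4=1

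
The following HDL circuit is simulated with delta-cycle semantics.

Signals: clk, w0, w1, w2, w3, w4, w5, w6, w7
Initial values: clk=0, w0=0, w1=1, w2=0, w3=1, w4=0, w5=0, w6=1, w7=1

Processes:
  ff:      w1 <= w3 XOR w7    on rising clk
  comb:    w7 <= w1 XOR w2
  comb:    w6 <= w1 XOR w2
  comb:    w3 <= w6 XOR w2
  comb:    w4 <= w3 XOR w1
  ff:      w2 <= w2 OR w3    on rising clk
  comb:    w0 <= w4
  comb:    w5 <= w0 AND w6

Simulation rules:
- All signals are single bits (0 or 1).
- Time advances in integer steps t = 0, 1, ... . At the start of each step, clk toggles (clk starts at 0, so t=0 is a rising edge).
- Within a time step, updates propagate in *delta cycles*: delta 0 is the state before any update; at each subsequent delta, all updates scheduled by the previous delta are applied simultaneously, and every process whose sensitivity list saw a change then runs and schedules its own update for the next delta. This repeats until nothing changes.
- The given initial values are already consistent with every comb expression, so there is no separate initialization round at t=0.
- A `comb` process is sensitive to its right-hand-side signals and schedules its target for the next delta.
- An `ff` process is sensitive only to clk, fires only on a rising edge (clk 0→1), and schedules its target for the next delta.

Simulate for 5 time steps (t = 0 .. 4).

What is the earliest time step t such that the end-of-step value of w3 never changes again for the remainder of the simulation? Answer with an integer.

2

t=0 Δ0: clk=0 w1=1 w0=0 w2=0 w3=1 w7=1 w6=1 w4=0 w5=0
  Δ1: clk:0→1
  Δ2: w1:1→0, w2:0→1
  Δ3: w3:1→0, w4:0→1
  Δ4: w0:0→1, w4:1→0
  Δ5: w0:1→0, w5:0→1
  Δ6: w5:1→0
  (6Δ to stable)
t=1 Δ0: clk=1 w1=0 w0=0 w2=1 w3=0 w7=1 w6=1 w4=0 w5=0
  Δ1: clk:1→0
  (1Δ to stable)
t=2 Δ0: clk=0 w1=0 w0=0 w2=1 w3=0 w7=1 w6=1 w4=0 w5=0
  Δ1: clk:0→1
  Δ2: w1:0→1
  Δ3: w7:1→0, w6:1→0, w4:0→1
  Δ4: w0:0→1, w3:0→1
  Δ5: w4:1→0
  Δ6: w0:1→0
  (6Δ to stable)
t=3 Δ0: clk=1 w1=1 w0=0 w2=1 w3=1 w7=0 w6=0 w4=0 w5=0
  Δ1: clk:1→0
  (1Δ to stable)
t=4 Δ0: clk=0 w1=1 w0=0 w2=1 w3=1 w7=0 w6=0 w4=0 w5=0
  Δ1: clk:0→1
  (1Δ to stable)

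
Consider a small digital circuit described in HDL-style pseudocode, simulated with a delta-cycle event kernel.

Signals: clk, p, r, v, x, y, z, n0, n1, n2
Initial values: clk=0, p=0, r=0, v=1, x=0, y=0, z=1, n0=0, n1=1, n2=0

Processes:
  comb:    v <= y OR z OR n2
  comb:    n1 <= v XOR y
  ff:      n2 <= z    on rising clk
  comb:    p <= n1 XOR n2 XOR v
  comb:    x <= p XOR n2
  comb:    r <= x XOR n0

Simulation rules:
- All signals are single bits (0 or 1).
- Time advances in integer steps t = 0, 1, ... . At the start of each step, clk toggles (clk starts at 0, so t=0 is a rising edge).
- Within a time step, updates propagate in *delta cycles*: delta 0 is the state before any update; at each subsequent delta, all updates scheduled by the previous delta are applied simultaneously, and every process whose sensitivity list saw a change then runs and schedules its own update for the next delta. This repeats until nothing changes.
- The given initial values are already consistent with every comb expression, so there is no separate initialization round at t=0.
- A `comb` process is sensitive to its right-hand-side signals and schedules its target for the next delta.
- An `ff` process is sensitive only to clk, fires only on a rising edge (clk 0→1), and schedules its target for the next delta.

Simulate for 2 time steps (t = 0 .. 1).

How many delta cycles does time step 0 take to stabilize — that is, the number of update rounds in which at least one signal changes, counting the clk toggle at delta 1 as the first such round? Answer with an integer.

5

t0.Δ0 y=0 n2=0 p=0 n0=0 clk=0 x=0 v=1 z=1 r=0 n1=1
t0.Δ1 y=0 n2=0 p=0 n0=0 clk=1 x=0 v=1 z=1 r=0 n1=1
t0.Δ2 y=0 n2=1 p=0 n0=0 clk=1 x=0 v=1 z=1 r=0 n1=1
t0.Δ3 y=0 n2=1 p=1 n0=0 clk=1 x=1 v=1 z=1 r=0 n1=1
t0.Δ4 y=0 n2=1 p=1 n0=0 clk=1 x=0 v=1 z=1 r=1 n1=1
t0.Δ5 y=0 n2=1 p=1 n0=0 clk=1 x=0 v=1 z=1 r=0 n1=1
t1.Δ0 y=0 n2=1 p=1 n0=0 clk=1 x=0 v=1 z=1 r=0 n1=1
t1.Δ1 y=0 n2=1 p=1 n0=0 clk=0 x=0 v=1 z=1 r=0 n1=1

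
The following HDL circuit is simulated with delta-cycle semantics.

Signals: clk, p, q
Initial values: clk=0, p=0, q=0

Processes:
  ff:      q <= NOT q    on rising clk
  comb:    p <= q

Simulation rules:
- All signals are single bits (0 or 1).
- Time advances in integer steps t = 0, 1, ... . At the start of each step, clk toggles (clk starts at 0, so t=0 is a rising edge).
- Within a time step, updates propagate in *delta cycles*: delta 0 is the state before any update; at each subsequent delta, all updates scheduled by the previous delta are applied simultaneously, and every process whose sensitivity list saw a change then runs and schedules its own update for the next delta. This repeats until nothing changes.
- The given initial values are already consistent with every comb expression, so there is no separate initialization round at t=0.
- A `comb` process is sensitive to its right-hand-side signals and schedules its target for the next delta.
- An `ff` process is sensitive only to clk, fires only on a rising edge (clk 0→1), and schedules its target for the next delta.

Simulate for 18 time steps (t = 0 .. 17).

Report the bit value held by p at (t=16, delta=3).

1

[bits: q,clk,p]
t=0: Δ0=000 Δ1=010 Δ2=110 Δ3=111 | 3Δ
t=1: Δ0=111 Δ1=101 | 1Δ
t=2: Δ0=101 Δ1=111 Δ2=011 Δ3=010 | 3Δ
t=3: Δ0=010 Δ1=000 | 1Δ
t=4: Δ0=000 Δ1=010 Δ2=110 Δ3=111 | 3Δ
t=5: Δ0=111 Δ1=101 | 1Δ
t=6: Δ0=101 Δ1=111 Δ2=011 Δ3=010 | 3Δ
t=7: Δ0=010 Δ1=000 | 1Δ
t=8: Δ0=000 Δ1=010 Δ2=110 Δ3=111 | 3Δ
t=9: Δ0=111 Δ1=101 | 1Δ
t=10: Δ0=101 Δ1=111 Δ2=011 Δ3=010 | 3Δ
t=11: Δ0=010 Δ1=000 | 1Δ
t=12: Δ0=000 Δ1=010 Δ2=110 Δ3=111 | 3Δ
t=13: Δ0=111 Δ1=101 | 1Δ
t=14: Δ0=101 Δ1=111 Δ2=011 Δ3=010 | 3Δ
t=15: Δ0=010 Δ1=000 | 1Δ
t=16: Δ0=000 Δ1=010 Δ2=110 Δ3=111 | 3Δ
t=17: Δ0=111 Δ1=101 | 1Δ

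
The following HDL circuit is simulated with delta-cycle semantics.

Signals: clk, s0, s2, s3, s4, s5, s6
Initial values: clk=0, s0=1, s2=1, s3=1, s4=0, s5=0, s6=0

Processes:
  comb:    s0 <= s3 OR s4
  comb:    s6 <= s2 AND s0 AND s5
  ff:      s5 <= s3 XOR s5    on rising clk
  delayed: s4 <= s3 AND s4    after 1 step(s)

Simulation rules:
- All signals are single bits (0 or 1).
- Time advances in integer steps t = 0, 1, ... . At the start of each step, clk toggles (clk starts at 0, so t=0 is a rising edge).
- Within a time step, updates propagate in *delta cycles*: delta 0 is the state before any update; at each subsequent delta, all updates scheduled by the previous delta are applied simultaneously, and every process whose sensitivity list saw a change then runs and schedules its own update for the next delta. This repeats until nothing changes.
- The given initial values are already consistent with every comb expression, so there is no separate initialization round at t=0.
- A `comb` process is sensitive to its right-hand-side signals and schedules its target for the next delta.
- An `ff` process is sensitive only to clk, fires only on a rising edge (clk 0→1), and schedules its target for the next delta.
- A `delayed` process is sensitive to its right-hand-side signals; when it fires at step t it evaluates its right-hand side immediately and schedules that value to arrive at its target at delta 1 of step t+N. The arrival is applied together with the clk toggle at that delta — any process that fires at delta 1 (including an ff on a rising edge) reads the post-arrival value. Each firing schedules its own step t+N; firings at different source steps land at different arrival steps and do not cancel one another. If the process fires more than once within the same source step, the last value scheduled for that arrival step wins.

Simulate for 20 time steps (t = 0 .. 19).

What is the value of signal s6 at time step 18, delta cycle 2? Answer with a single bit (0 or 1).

t=0 Δ0: clk=0 s2=1 s3=1 s5=0 s4=0 s0=1 s6=0
  Δ1: clk:0→1
  Δ2: s5:0→1
  Δ3: s6:0→1
  (3Δ to stable)
t=1 Δ0: clk=1 s2=1 s3=1 s5=1 s4=0 s0=1 s6=1
  Δ1: clk:1→0
  (1Δ to stable)
t=2 Δ0: clk=0 s2=1 s3=1 s5=1 s4=0 s0=1 s6=1
  Δ1: clk:0→1
  Δ2: s5:1→0
  Δ3: s6:1→0
  (3Δ to stable)
t=3 Δ0: clk=1 s2=1 s3=1 s5=0 s4=0 s0=1 s6=0
  Δ1: clk:1→0
  (1Δ to stable)
t=4 Δ0: clk=0 s2=1 s3=1 s5=0 s4=0 s0=1 s6=0
  Δ1: clk:0→1
  Δ2: s5:0→1
  Δ3: s6:0→1
  (3Δ to stable)
t=5 Δ0: clk=1 s2=1 s3=1 s5=1 s4=0 s0=1 s6=1
  Δ1: clk:1→0
  (1Δ to stable)
t=6 Δ0: clk=0 s2=1 s3=1 s5=1 s4=0 s0=1 s6=1
  Δ1: clk:0→1
  Δ2: s5:1→0
  Δ3: s6:1→0
  (3Δ to stable)
t=7 Δ0: clk=1 s2=1 s3=1 s5=0 s4=0 s0=1 s6=0
  Δ1: clk:1→0
  (1Δ to stable)
t=8 Δ0: clk=0 s2=1 s3=1 s5=0 s4=0 s0=1 s6=0
  Δ1: clk:0→1
  Δ2: s5:0→1
  Δ3: s6:0→1
  (3Δ to stable)
t=9 Δ0: clk=1 s2=1 s3=1 s5=1 s4=0 s0=1 s6=1
  Δ1: clk:1→0
  (1Δ to stable)
t=10 Δ0: clk=0 s2=1 s3=1 s5=1 s4=0 s0=1 s6=1
  Δ1: clk:0→1
  Δ2: s5:1→0
  Δ3: s6:1→0
  (3Δ to stable)
t=11 Δ0: clk=1 s2=1 s3=1 s5=0 s4=0 s0=1 s6=0
  Δ1: clk:1→0
  (1Δ to stable)
t=12 Δ0: clk=0 s2=1 s3=1 s5=0 s4=0 s0=1 s6=0
  Δ1: clk:0→1
  Δ2: s5:0→1
  Δ3: s6:0→1
  (3Δ to stable)
t=13 Δ0: clk=1 s2=1 s3=1 s5=1 s4=0 s0=1 s6=1
  Δ1: clk:1→0
  (1Δ to stable)
t=14 Δ0: clk=0 s2=1 s3=1 s5=1 s4=0 s0=1 s6=1
  Δ1: clk:0→1
  Δ2: s5:1→0
  Δ3: s6:1→0
  (3Δ to stable)
t=15 Δ0: clk=1 s2=1 s3=1 s5=0 s4=0 s0=1 s6=0
  Δ1: clk:1→0
  (1Δ to stable)
t=16 Δ0: clk=0 s2=1 s3=1 s5=0 s4=0 s0=1 s6=0
  Δ1: clk:0→1
  Δ2: s5:0→1
  Δ3: s6:0→1
  (3Δ to stable)
t=17 Δ0: clk=1 s2=1 s3=1 s5=1 s4=0 s0=1 s6=1
  Δ1: clk:1→0
  (1Δ to stable)
t=18 Δ0: clk=0 s2=1 s3=1 s5=1 s4=0 s0=1 s6=1
  Δ1: clk:0→1
  Δ2: s5:1→0
  Δ3: s6:1→0
  (3Δ to stable)
t=19 Δ0: clk=1 s2=1 s3=1 s5=0 s4=0 s0=1 s6=0
  Δ1: clk:1→0
  (1Δ to stable)

1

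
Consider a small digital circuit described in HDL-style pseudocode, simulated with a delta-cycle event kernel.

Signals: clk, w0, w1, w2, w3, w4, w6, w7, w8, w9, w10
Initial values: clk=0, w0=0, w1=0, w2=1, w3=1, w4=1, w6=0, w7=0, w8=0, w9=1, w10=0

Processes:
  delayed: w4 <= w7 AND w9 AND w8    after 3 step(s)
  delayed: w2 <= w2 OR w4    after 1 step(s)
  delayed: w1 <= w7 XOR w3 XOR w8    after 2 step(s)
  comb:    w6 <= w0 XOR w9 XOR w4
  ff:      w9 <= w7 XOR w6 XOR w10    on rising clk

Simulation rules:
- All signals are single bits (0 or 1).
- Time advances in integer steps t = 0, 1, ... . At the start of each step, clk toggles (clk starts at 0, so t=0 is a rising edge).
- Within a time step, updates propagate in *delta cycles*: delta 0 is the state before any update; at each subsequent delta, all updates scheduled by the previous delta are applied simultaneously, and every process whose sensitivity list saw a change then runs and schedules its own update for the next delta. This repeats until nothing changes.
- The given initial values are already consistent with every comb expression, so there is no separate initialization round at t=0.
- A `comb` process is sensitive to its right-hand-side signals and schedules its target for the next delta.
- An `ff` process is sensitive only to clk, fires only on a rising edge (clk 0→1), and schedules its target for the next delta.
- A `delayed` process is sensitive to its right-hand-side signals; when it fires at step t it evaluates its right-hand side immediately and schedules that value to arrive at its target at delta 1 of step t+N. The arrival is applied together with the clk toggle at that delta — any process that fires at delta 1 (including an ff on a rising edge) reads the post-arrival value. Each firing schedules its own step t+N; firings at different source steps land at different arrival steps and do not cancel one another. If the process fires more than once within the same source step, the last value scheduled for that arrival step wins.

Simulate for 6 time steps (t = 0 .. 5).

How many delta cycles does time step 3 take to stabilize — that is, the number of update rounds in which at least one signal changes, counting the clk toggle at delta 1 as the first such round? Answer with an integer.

2

t0.Δ0 w7=0 w0=0 w3=1 w4=1 w10=0 w1=0 w8=0 w9=1 w2=1 w6=0 clk=0
t0.Δ1 w7=0 w0=0 w3=1 w4=1 w10=0 w1=0 w8=0 w9=1 w2=1 w6=0 clk=1
t0.Δ2 w7=0 w0=0 w3=1 w4=1 w10=0 w1=0 w8=0 w9=0 w2=1 w6=0 clk=1
t0.Δ3 w7=0 w0=0 w3=1 w4=1 w10=0 w1=0 w8=0 w9=0 w2=1 w6=1 clk=1
t1.Δ0 w7=0 w0=0 w3=1 w4=1 w10=0 w1=0 w8=0 w9=0 w2=1 w6=1 clk=1
t1.Δ1 w7=0 w0=0 w3=1 w4=1 w10=0 w1=0 w8=0 w9=0 w2=1 w6=1 clk=0
t2.Δ0 w7=0 w0=0 w3=1 w4=1 w10=0 w1=0 w8=0 w9=0 w2=1 w6=1 clk=0
t2.Δ1 w7=0 w0=0 w3=1 w4=1 w10=0 w1=0 w8=0 w9=0 w2=1 w6=1 clk=1
t2.Δ2 w7=0 w0=0 w3=1 w4=1 w10=0 w1=0 w8=0 w9=1 w2=1 w6=1 clk=1
t2.Δ3 w7=0 w0=0 w3=1 w4=1 w10=0 w1=0 w8=0 w9=1 w2=1 w6=0 clk=1
t3.Δ0 w7=0 w0=0 w3=1 w4=1 w10=0 w1=0 w8=0 w9=1 w2=1 w6=0 clk=1
t3.Δ1 w7=0 w0=0 w3=1 w4=0 w10=0 w1=0 w8=0 w9=1 w2=1 w6=0 clk=0
t3.Δ2 w7=0 w0=0 w3=1 w4=0 w10=0 w1=0 w8=0 w9=1 w2=1 w6=1 clk=0
t4.Δ0 w7=0 w0=0 w3=1 w4=0 w10=0 w1=0 w8=0 w9=1 w2=1 w6=1 clk=0
t4.Δ1 w7=0 w0=0 w3=1 w4=0 w10=0 w1=0 w8=0 w9=1 w2=1 w6=1 clk=1
t5.Δ0 w7=0 w0=0 w3=1 w4=0 w10=0 w1=0 w8=0 w9=1 w2=1 w6=1 clk=1
t5.Δ1 w7=0 w0=0 w3=1 w4=0 w10=0 w1=0 w8=0 w9=1 w2=1 w6=1 clk=0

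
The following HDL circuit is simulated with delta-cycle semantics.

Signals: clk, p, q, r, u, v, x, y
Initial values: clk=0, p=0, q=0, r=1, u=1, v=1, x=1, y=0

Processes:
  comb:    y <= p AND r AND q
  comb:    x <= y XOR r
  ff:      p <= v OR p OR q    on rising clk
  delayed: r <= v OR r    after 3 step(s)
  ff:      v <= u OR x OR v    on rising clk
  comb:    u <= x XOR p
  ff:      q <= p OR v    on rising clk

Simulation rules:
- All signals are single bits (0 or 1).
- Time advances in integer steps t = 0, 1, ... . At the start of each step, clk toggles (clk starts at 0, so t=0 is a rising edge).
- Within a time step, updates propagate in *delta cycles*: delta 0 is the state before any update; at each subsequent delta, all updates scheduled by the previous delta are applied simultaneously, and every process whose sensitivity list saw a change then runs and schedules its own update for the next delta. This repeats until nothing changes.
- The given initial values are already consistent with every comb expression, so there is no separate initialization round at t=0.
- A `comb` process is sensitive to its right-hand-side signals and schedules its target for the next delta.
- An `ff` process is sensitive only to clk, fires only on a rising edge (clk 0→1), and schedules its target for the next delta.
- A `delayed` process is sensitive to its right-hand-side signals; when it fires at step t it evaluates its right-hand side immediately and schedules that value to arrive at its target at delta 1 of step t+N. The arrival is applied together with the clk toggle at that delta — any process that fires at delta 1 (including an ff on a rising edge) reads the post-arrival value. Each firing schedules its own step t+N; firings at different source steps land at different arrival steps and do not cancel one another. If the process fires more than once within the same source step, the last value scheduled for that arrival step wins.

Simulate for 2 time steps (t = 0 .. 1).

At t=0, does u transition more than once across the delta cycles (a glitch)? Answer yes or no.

yes

t0.Δ0 p=0 q=0 y=0 r=1 x=1 v=1 clk=0 u=1
t0.Δ1 p=0 q=0 y=0 r=1 x=1 v=1 clk=1 u=1
t0.Δ2 p=1 q=1 y=0 r=1 x=1 v=1 clk=1 u=1
t0.Δ3 p=1 q=1 y=1 r=1 x=1 v=1 clk=1 u=0
t0.Δ4 p=1 q=1 y=1 r=1 x=0 v=1 clk=1 u=0
t0.Δ5 p=1 q=1 y=1 r=1 x=0 v=1 clk=1 u=1
t1.Δ0 p=1 q=1 y=1 r=1 x=0 v=1 clk=1 u=1
t1.Δ1 p=1 q=1 y=1 r=1 x=0 v=1 clk=0 u=1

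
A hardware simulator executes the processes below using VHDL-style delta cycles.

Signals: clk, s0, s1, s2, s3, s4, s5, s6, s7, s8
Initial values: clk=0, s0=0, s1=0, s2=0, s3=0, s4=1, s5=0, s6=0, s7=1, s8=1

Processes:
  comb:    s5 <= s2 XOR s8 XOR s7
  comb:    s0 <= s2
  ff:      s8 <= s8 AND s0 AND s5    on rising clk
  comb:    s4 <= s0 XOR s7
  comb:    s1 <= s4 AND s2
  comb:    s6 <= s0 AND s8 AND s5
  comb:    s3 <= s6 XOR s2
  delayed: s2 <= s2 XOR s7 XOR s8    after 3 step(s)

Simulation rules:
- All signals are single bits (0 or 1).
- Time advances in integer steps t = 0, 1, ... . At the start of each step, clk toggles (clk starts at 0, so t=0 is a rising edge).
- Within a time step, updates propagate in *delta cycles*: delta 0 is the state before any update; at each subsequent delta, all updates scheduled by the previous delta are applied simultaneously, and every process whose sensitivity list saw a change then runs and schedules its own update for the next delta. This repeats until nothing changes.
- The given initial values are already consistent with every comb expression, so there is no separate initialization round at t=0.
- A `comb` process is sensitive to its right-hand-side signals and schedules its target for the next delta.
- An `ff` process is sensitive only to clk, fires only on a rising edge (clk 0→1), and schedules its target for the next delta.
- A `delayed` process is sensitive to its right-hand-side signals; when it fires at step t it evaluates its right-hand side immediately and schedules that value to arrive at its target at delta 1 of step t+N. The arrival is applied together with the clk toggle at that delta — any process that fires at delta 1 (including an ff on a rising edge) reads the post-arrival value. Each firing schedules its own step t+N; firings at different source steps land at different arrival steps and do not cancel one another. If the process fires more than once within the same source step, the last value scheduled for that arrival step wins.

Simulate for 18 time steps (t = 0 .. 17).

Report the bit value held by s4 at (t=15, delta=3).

t0.Δ0 s8=1 s2=0 s5=0 s6=0 s4=1 s7=1 s1=0 s0=0 s3=0 clk=0
t0.Δ1 s8=1 s2=0 s5=0 s6=0 s4=1 s7=1 s1=0 s0=0 s3=0 clk=1
t0.Δ2 s8=0 s2=0 s5=0 s6=0 s4=1 s7=1 s1=0 s0=0 s3=0 clk=1
t0.Δ3 s8=0 s2=0 s5=1 s6=0 s4=1 s7=1 s1=0 s0=0 s3=0 clk=1
t1.Δ0 s8=0 s2=0 s5=1 s6=0 s4=1 s7=1 s1=0 s0=0 s3=0 clk=1
t1.Δ1 s8=0 s2=0 s5=1 s6=0 s4=1 s7=1 s1=0 s0=0 s3=0 clk=0
t2.Δ0 s8=0 s2=0 s5=1 s6=0 s4=1 s7=1 s1=0 s0=0 s3=0 clk=0
t2.Δ1 s8=0 s2=0 s5=1 s6=0 s4=1 s7=1 s1=0 s0=0 s3=0 clk=1
t3.Δ0 s8=0 s2=0 s5=1 s6=0 s4=1 s7=1 s1=0 s0=0 s3=0 clk=1
t3.Δ1 s8=0 s2=1 s5=1 s6=0 s4=1 s7=1 s1=0 s0=0 s3=0 clk=0
t3.Δ2 s8=0 s2=1 s5=0 s6=0 s4=1 s7=1 s1=1 s0=1 s3=1 clk=0
t3.Δ3 s8=0 s2=1 s5=0 s6=0 s4=0 s7=1 s1=1 s0=1 s3=1 clk=0
t3.Δ4 s8=0 s2=1 s5=0 s6=0 s4=0 s7=1 s1=0 s0=1 s3=1 clk=0
t4.Δ0 s8=0 s2=1 s5=0 s6=0 s4=0 s7=1 s1=0 s0=1 s3=1 clk=0
t4.Δ1 s8=0 s2=1 s5=0 s6=0 s4=0 s7=1 s1=0 s0=1 s3=1 clk=1
t5.Δ0 s8=0 s2=1 s5=0 s6=0 s4=0 s7=1 s1=0 s0=1 s3=1 clk=1
t5.Δ1 s8=0 s2=1 s5=0 s6=0 s4=0 s7=1 s1=0 s0=1 s3=1 clk=0
t6.Δ0 s8=0 s2=1 s5=0 s6=0 s4=0 s7=1 s1=0 s0=1 s3=1 clk=0
t6.Δ1 s8=0 s2=0 s5=0 s6=0 s4=0 s7=1 s1=0 s0=1 s3=1 clk=1
t6.Δ2 s8=0 s2=0 s5=1 s6=0 s4=0 s7=1 s1=0 s0=0 s3=0 clk=1
t6.Δ3 s8=0 s2=0 s5=1 s6=0 s4=1 s7=1 s1=0 s0=0 s3=0 clk=1
t7.Δ0 s8=0 s2=0 s5=1 s6=0 s4=1 s7=1 s1=0 s0=0 s3=0 clk=1
t7.Δ1 s8=0 s2=0 s5=1 s6=0 s4=1 s7=1 s1=0 s0=0 s3=0 clk=0
t8.Δ0 s8=0 s2=0 s5=1 s6=0 s4=1 s7=1 s1=0 s0=0 s3=0 clk=0
t8.Δ1 s8=0 s2=0 s5=1 s6=0 s4=1 s7=1 s1=0 s0=0 s3=0 clk=1
t9.Δ0 s8=0 s2=0 s5=1 s6=0 s4=1 s7=1 s1=0 s0=0 s3=0 clk=1
t9.Δ1 s8=0 s2=1 s5=1 s6=0 s4=1 s7=1 s1=0 s0=0 s3=0 clk=0
t9.Δ2 s8=0 s2=1 s5=0 s6=0 s4=1 s7=1 s1=1 s0=1 s3=1 clk=0
t9.Δ3 s8=0 s2=1 s5=0 s6=0 s4=0 s7=1 s1=1 s0=1 s3=1 clk=0
t9.Δ4 s8=0 s2=1 s5=0 s6=0 s4=0 s7=1 s1=0 s0=1 s3=1 clk=0
t10.Δ0 s8=0 s2=1 s5=0 s6=0 s4=0 s7=1 s1=0 s0=1 s3=1 clk=0
t10.Δ1 s8=0 s2=1 s5=0 s6=0 s4=0 s7=1 s1=0 s0=1 s3=1 clk=1
t11.Δ0 s8=0 s2=1 s5=0 s6=0 s4=0 s7=1 s1=0 s0=1 s3=1 clk=1
t11.Δ1 s8=0 s2=1 s5=0 s6=0 s4=0 s7=1 s1=0 s0=1 s3=1 clk=0
t12.Δ0 s8=0 s2=1 s5=0 s6=0 s4=0 s7=1 s1=0 s0=1 s3=1 clk=0
t12.Δ1 s8=0 s2=0 s5=0 s6=0 s4=0 s7=1 s1=0 s0=1 s3=1 clk=1
t12.Δ2 s8=0 s2=0 s5=1 s6=0 s4=0 s7=1 s1=0 s0=0 s3=0 clk=1
t12.Δ3 s8=0 s2=0 s5=1 s6=0 s4=1 s7=1 s1=0 s0=0 s3=0 clk=1
t13.Δ0 s8=0 s2=0 s5=1 s6=0 s4=1 s7=1 s1=0 s0=0 s3=0 clk=1
t13.Δ1 s8=0 s2=0 s5=1 s6=0 s4=1 s7=1 s1=0 s0=0 s3=0 clk=0
t14.Δ0 s8=0 s2=0 s5=1 s6=0 s4=1 s7=1 s1=0 s0=0 s3=0 clk=0
t14.Δ1 s8=0 s2=0 s5=1 s6=0 s4=1 s7=1 s1=0 s0=0 s3=0 clk=1
t15.Δ0 s8=0 s2=0 s5=1 s6=0 s4=1 s7=1 s1=0 s0=0 s3=0 clk=1
t15.Δ1 s8=0 s2=1 s5=1 s6=0 s4=1 s7=1 s1=0 s0=0 s3=0 clk=0
t15.Δ2 s8=0 s2=1 s5=0 s6=0 s4=1 s7=1 s1=1 s0=1 s3=1 clk=0
t15.Δ3 s8=0 s2=1 s5=0 s6=0 s4=0 s7=1 s1=1 s0=1 s3=1 clk=0
t15.Δ4 s8=0 s2=1 s5=0 s6=0 s4=0 s7=1 s1=0 s0=1 s3=1 clk=0
t16.Δ0 s8=0 s2=1 s5=0 s6=0 s4=0 s7=1 s1=0 s0=1 s3=1 clk=0
t16.Δ1 s8=0 s2=1 s5=0 s6=0 s4=0 s7=1 s1=0 s0=1 s3=1 clk=1
t17.Δ0 s8=0 s2=1 s5=0 s6=0 s4=0 s7=1 s1=0 s0=1 s3=1 clk=1
t17.Δ1 s8=0 s2=1 s5=0 s6=0 s4=0 s7=1 s1=0 s0=1 s3=1 clk=0

0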